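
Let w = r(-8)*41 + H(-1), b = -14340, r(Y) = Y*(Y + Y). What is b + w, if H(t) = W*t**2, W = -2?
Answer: -9094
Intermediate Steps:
r(Y) = 2*Y**2 (r(Y) = Y*(2*Y) = 2*Y**2)
H(t) = -2*t**2
w = 5246 (w = (2*(-8)**2)*41 - 2*(-1)**2 = (2*64)*41 - 2*1 = 128*41 - 2 = 5248 - 2 = 5246)
b + w = -14340 + 5246 = -9094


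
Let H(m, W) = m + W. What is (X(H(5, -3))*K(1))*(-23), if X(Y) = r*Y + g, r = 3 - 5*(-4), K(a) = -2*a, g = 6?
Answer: 2392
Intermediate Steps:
H(m, W) = W + m
r = 23 (r = 3 + 20 = 23)
X(Y) = 6 + 23*Y (X(Y) = 23*Y + 6 = 6 + 23*Y)
(X(H(5, -3))*K(1))*(-23) = ((6 + 23*(-3 + 5))*(-2*1))*(-23) = ((6 + 23*2)*(-2))*(-23) = ((6 + 46)*(-2))*(-23) = (52*(-2))*(-23) = -104*(-23) = 2392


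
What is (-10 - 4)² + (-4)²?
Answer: 212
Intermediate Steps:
(-10 - 4)² + (-4)² = (-14)² + 16 = 196 + 16 = 212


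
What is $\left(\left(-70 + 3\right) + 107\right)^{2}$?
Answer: $1600$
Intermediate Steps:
$\left(\left(-70 + 3\right) + 107\right)^{2} = \left(-67 + 107\right)^{2} = 40^{2} = 1600$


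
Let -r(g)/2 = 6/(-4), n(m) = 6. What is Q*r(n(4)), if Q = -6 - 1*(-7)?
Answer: 3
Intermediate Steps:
r(g) = 3 (r(g) = -12/(-4) = -12*(-1)/4 = -2*(-3/2) = 3)
Q = 1 (Q = -6 + 7 = 1)
Q*r(n(4)) = 1*3 = 3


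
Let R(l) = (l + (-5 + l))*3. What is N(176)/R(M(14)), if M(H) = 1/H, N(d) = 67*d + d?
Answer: -2464/3 ≈ -821.33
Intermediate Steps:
N(d) = 68*d
R(l) = -15 + 6*l (R(l) = (-5 + 2*l)*3 = -15 + 6*l)
N(176)/R(M(14)) = (68*176)/(-15 + 6/14) = 11968/(-15 + 6*(1/14)) = 11968/(-15 + 3/7) = 11968/(-102/7) = 11968*(-7/102) = -2464/3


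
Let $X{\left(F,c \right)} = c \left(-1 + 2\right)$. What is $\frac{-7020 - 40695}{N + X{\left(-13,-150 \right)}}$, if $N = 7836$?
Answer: $- \frac{15905}{2562} \approx -6.208$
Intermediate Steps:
$X{\left(F,c \right)} = c$ ($X{\left(F,c \right)} = c 1 = c$)
$\frac{-7020 - 40695}{N + X{\left(-13,-150 \right)}} = \frac{-7020 - 40695}{7836 - 150} = - \frac{47715}{7686} = \left(-47715\right) \frac{1}{7686} = - \frac{15905}{2562}$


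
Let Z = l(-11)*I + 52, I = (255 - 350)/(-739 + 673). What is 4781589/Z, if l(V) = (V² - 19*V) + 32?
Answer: 157792437/18911 ≈ 8344.0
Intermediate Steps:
l(V) = 32 + V² - 19*V
I = 95/66 (I = -95/(-66) = -95*(-1/66) = 95/66 ≈ 1.4394)
Z = 18911/33 (Z = (32 + (-11)² - 19*(-11))*(95/66) + 52 = (32 + 121 + 209)*(95/66) + 52 = 362*(95/66) + 52 = 17195/33 + 52 = 18911/33 ≈ 573.06)
4781589/Z = 4781589/(18911/33) = 4781589*(33/18911) = 157792437/18911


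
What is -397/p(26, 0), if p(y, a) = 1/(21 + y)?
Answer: -18659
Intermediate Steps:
-397/p(26, 0) = -397/(1/(21 + 26)) = -397/(1/47) = -397/1/47 = -397*47 = -18659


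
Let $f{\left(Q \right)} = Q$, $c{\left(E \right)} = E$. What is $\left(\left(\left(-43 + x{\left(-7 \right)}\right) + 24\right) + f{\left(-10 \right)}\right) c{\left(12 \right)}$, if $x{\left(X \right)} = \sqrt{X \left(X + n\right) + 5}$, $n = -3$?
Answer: $-348 + 60 \sqrt{3} \approx -244.08$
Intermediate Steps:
$x{\left(X \right)} = \sqrt{5 + X \left(-3 + X\right)}$ ($x{\left(X \right)} = \sqrt{X \left(X - 3\right) + 5} = \sqrt{X \left(-3 + X\right) + 5} = \sqrt{5 + X \left(-3 + X\right)}$)
$\left(\left(\left(-43 + x{\left(-7 \right)}\right) + 24\right) + f{\left(-10 \right)}\right) c{\left(12 \right)} = \left(\left(\left(-43 + \sqrt{5 + \left(-7\right)^{2} - -21}\right) + 24\right) - 10\right) 12 = \left(\left(\left(-43 + \sqrt{5 + 49 + 21}\right) + 24\right) - 10\right) 12 = \left(\left(\left(-43 + \sqrt{75}\right) + 24\right) - 10\right) 12 = \left(\left(\left(-43 + 5 \sqrt{3}\right) + 24\right) - 10\right) 12 = \left(\left(-19 + 5 \sqrt{3}\right) - 10\right) 12 = \left(-29 + 5 \sqrt{3}\right) 12 = -348 + 60 \sqrt{3}$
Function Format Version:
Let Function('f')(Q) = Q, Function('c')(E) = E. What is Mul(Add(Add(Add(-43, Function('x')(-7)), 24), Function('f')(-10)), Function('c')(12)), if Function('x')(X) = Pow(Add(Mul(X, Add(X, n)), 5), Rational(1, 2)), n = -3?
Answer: Add(-348, Mul(60, Pow(3, Rational(1, 2)))) ≈ -244.08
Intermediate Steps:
Function('x')(X) = Pow(Add(5, Mul(X, Add(-3, X))), Rational(1, 2)) (Function('x')(X) = Pow(Add(Mul(X, Add(X, -3)), 5), Rational(1, 2)) = Pow(Add(Mul(X, Add(-3, X)), 5), Rational(1, 2)) = Pow(Add(5, Mul(X, Add(-3, X))), Rational(1, 2)))
Mul(Add(Add(Add(-43, Function('x')(-7)), 24), Function('f')(-10)), Function('c')(12)) = Mul(Add(Add(Add(-43, Pow(Add(5, Pow(-7, 2), Mul(-3, -7)), Rational(1, 2))), 24), -10), 12) = Mul(Add(Add(Add(-43, Pow(Add(5, 49, 21), Rational(1, 2))), 24), -10), 12) = Mul(Add(Add(Add(-43, Pow(75, Rational(1, 2))), 24), -10), 12) = Mul(Add(Add(Add(-43, Mul(5, Pow(3, Rational(1, 2)))), 24), -10), 12) = Mul(Add(Add(-19, Mul(5, Pow(3, Rational(1, 2)))), -10), 12) = Mul(Add(-29, Mul(5, Pow(3, Rational(1, 2)))), 12) = Add(-348, Mul(60, Pow(3, Rational(1, 2))))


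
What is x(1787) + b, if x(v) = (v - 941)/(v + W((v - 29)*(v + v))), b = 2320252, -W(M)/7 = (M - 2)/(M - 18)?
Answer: 926764492203065/399423986 ≈ 2.3203e+6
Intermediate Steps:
W(M) = -7*(-2 + M)/(-18 + M) (W(M) = -7*(M - 2)/(M - 18) = -7*(-2 + M)/(-18 + M))
x(v) = (-941 + v)/(v + 7*(2 - 2*v*(-29 + v))/(-18 + 2*v*(-29 + v))) (x(v) = (v - 941)/(v + 7*(2 - (v - 29)*(v + v))/(-18 + (v - 29)*(v + v))) = (-941 + v)/(v + 7*(2 - (-29 + v)*2*v)/(-18 + (-29 + v)*(2*v))) = (-941 + v)/(v + 7*(2 - 2*v*(-29 + v))/(-18 + 2*v*(-29 + v))))
x(1787) + b = (-941 + 1787)*(-9 + 1787*(-29 + 1787))/(7 + 1787*(-9 + 1787*(-29 + 1787)) - 7*1787*(-29 + 1787)) + 2320252 = 846*(-9 + 1787*1758)/(7 + 1787*(-9 + 1787*1758) - 7*1787*1758) + 2320252 = 846*(-9 + 3141546)/(7 + 1787*(-9 + 3141546) - 21990822) + 2320252 = 846*3141537/(7 + 1787*3141537 - 21990822) + 2320252 = 846*3141537/(7 + 5613926619 - 21990822) + 2320252 = 846*3141537/5591935804 + 2320252 = (1/5591935804)*846*3141537 + 2320252 = 189838593/399423986 + 2320252 = 926764492203065/399423986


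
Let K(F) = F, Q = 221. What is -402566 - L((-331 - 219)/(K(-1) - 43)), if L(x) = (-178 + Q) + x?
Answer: -805243/2 ≈ -4.0262e+5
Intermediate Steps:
L(x) = 43 + x (L(x) = (-178 + 221) + x = 43 + x)
-402566 - L((-331 - 219)/(K(-1) - 43)) = -402566 - (43 + (-331 - 219)/(-1 - 43)) = -402566 - (43 - 550/(-44)) = -402566 - (43 - 550*(-1/44)) = -402566 - (43 + 25/2) = -402566 - 1*111/2 = -402566 - 111/2 = -805243/2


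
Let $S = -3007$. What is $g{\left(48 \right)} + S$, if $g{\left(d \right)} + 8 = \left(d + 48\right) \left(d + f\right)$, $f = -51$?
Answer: $-3303$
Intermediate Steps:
$g{\left(d \right)} = -8 + \left(-51 + d\right) \left(48 + d\right)$ ($g{\left(d \right)} = -8 + \left(d + 48\right) \left(d - 51\right) = -8 + \left(48 + d\right) \left(-51 + d\right) = -8 + \left(-51 + d\right) \left(48 + d\right)$)
$g{\left(48 \right)} + S = \left(-2456 + 48^{2} - 144\right) - 3007 = \left(-2456 + 2304 - 144\right) - 3007 = -296 - 3007 = -3303$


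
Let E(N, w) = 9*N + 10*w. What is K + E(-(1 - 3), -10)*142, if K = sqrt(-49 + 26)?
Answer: -11644 + I*sqrt(23) ≈ -11644.0 + 4.7958*I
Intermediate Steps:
K = I*sqrt(23) (K = sqrt(-23) = I*sqrt(23) ≈ 4.7958*I)
K + E(-(1 - 3), -10)*142 = I*sqrt(23) + (9*(-(1 - 3)) + 10*(-10))*142 = I*sqrt(23) + (9*(-1*(-2)) - 100)*142 = I*sqrt(23) + (9*2 - 100)*142 = I*sqrt(23) + (18 - 100)*142 = I*sqrt(23) - 82*142 = I*sqrt(23) - 11644 = -11644 + I*sqrt(23)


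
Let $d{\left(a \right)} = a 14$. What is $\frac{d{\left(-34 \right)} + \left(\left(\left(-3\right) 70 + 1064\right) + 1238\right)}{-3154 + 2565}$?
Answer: $- \frac{1616}{589} \approx -2.7436$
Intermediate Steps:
$d{\left(a \right)} = 14 a$
$\frac{d{\left(-34 \right)} + \left(\left(\left(-3\right) 70 + 1064\right) + 1238\right)}{-3154 + 2565} = \frac{14 \left(-34\right) + \left(\left(\left(-3\right) 70 + 1064\right) + 1238\right)}{-3154 + 2565} = \frac{-476 + \left(\left(-210 + 1064\right) + 1238\right)}{-589} = \left(-476 + \left(854 + 1238\right)\right) \left(- \frac{1}{589}\right) = \left(-476 + 2092\right) \left(- \frac{1}{589}\right) = 1616 \left(- \frac{1}{589}\right) = - \frac{1616}{589}$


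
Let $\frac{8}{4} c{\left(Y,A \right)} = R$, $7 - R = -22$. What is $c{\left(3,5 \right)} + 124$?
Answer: $\frac{277}{2} \approx 138.5$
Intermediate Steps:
$R = 29$ ($R = 7 - -22 = 7 + 22 = 29$)
$c{\left(Y,A \right)} = \frac{29}{2}$ ($c{\left(Y,A \right)} = \frac{1}{2} \cdot 29 = \frac{29}{2}$)
$c{\left(3,5 \right)} + 124 = \frac{29}{2} + 124 = \frac{277}{2}$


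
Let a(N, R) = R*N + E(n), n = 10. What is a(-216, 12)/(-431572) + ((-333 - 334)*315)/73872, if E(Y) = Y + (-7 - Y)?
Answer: -109279519/38503728 ≈ -2.8382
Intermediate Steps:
E(Y) = -7
a(N, R) = -7 + N*R (a(N, R) = R*N - 7 = N*R - 7 = -7 + N*R)
a(-216, 12)/(-431572) + ((-333 - 334)*315)/73872 = (-7 - 216*12)/(-431572) + ((-333 - 334)*315)/73872 = (-7 - 2592)*(-1/431572) - 667*315*(1/73872) = -2599*(-1/431572) - 210105*1/73872 = 113/18764 - 23345/8208 = -109279519/38503728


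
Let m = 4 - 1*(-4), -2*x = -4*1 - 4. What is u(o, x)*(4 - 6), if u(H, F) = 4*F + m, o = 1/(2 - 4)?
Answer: -48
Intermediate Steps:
o = -½ (o = 1/(-2) = -½ ≈ -0.50000)
x = 4 (x = -(-4*1 - 4)/2 = -(-4 - 4)/2 = -½*(-8) = 4)
m = 8 (m = 4 + 4 = 8)
u(H, F) = 8 + 4*F (u(H, F) = 4*F + 8 = 8 + 4*F)
u(o, x)*(4 - 6) = (8 + 4*4)*(4 - 6) = (8 + 16)*(-2) = 24*(-2) = -48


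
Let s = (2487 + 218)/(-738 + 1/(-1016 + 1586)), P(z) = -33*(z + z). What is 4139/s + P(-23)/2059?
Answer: -3582600022159/3174669150 ≈ -1128.5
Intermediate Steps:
P(z) = -66*z
s = -1541850/420659 (s = 2705/(-738 + 1/570) = 2705/(-420659/570) = 2705*(-570/420659) = -1541850/420659 ≈ -3.6653)
4139/s + P(-23)/2059 = 4139/(-1541850/420659) - 66*(-23)/2059 = 4139*(-420659/1541850) + 1518*(1/2059) = -1741107601/1541850 + 1518/2059 = -3582600022159/3174669150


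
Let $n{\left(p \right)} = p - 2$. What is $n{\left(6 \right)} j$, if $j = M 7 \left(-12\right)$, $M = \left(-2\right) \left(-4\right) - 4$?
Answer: $-1344$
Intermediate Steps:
$n{\left(p \right)} = -2 + p$
$M = 4$ ($M = 8 - 4 = 4$)
$j = -336$ ($j = 4 \cdot 7 \left(-12\right) = 28 \left(-12\right) = -336$)
$n{\left(6 \right)} j = \left(-2 + 6\right) \left(-336\right) = 4 \left(-336\right) = -1344$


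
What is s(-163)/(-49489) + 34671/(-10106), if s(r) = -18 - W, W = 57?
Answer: -1715075169/500135834 ≈ -3.4292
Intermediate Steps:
s(r) = -75 (s(r) = -18 - 1*57 = -18 - 57 = -75)
s(-163)/(-49489) + 34671/(-10106) = -75/(-49489) + 34671/(-10106) = -75*(-1/49489) + 34671*(-1/10106) = 75/49489 - 34671/10106 = -1715075169/500135834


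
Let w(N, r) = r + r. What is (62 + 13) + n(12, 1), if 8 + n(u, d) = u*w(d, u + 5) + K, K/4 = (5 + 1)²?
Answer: 619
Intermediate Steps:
w(N, r) = 2*r
K = 144 (K = 4*(5 + 1)² = 4*6² = 4*36 = 144)
n(u, d) = 136 + u*(10 + 2*u) (n(u, d) = -8 + (u*(2*(u + 5)) + 144) = -8 + (u*(2*(5 + u)) + 144) = -8 + (u*(10 + 2*u) + 144) = -8 + (144 + u*(10 + 2*u)) = 136 + u*(10 + 2*u))
(62 + 13) + n(12, 1) = (62 + 13) + (136 + 2*12*(5 + 12)) = 75 + (136 + 2*12*17) = 75 + (136 + 408) = 75 + 544 = 619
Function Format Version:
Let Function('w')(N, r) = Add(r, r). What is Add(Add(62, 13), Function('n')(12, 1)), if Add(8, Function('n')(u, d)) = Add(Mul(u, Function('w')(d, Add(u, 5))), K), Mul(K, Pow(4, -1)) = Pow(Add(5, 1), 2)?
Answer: 619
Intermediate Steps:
Function('w')(N, r) = Mul(2, r)
K = 144 (K = Mul(4, Pow(Add(5, 1), 2)) = Mul(4, Pow(6, 2)) = Mul(4, 36) = 144)
Function('n')(u, d) = Add(136, Mul(u, Add(10, Mul(2, u)))) (Function('n')(u, d) = Add(-8, Add(Mul(u, Mul(2, Add(u, 5))), 144)) = Add(-8, Add(Mul(u, Mul(2, Add(5, u))), 144)) = Add(-8, Add(Mul(u, Add(10, Mul(2, u))), 144)) = Add(-8, Add(144, Mul(u, Add(10, Mul(2, u))))) = Add(136, Mul(u, Add(10, Mul(2, u)))))
Add(Add(62, 13), Function('n')(12, 1)) = Add(Add(62, 13), Add(136, Mul(2, 12, Add(5, 12)))) = Add(75, Add(136, Mul(2, 12, 17))) = Add(75, Add(136, 408)) = Add(75, 544) = 619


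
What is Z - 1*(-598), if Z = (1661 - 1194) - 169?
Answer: 896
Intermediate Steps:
Z = 298 (Z = 467 - 169 = 298)
Z - 1*(-598) = 298 - 1*(-598) = 298 + 598 = 896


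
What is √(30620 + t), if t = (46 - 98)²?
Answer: 2*√8331 ≈ 182.55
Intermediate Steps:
t = 2704 (t = (-52)² = 2704)
√(30620 + t) = √(30620 + 2704) = √33324 = 2*√8331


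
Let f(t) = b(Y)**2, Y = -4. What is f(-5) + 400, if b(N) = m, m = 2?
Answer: 404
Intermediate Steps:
b(N) = 2
f(t) = 4 (f(t) = 2**2 = 4)
f(-5) + 400 = 4 + 400 = 404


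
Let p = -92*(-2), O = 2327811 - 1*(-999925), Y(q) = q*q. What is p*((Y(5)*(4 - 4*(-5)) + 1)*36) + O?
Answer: 7308760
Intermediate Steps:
Y(q) = q²
O = 3327736 (O = 2327811 + 999925 = 3327736)
p = 184
p*((Y(5)*(4 - 4*(-5)) + 1)*36) + O = 184*((5²*(4 - 4*(-5)) + 1)*36) + 3327736 = 184*((25*(4 + 20) + 1)*36) + 3327736 = 184*((25*24 + 1)*36) + 3327736 = 184*((600 + 1)*36) + 3327736 = 184*(601*36) + 3327736 = 184*21636 + 3327736 = 3981024 + 3327736 = 7308760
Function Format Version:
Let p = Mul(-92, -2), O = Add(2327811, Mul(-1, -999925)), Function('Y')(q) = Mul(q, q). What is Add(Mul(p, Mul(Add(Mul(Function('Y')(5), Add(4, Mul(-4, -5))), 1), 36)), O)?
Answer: 7308760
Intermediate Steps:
Function('Y')(q) = Pow(q, 2)
O = 3327736 (O = Add(2327811, 999925) = 3327736)
p = 184
Add(Mul(p, Mul(Add(Mul(Function('Y')(5), Add(4, Mul(-4, -5))), 1), 36)), O) = Add(Mul(184, Mul(Add(Mul(Pow(5, 2), Add(4, Mul(-4, -5))), 1), 36)), 3327736) = Add(Mul(184, Mul(Add(Mul(25, Add(4, 20)), 1), 36)), 3327736) = Add(Mul(184, Mul(Add(Mul(25, 24), 1), 36)), 3327736) = Add(Mul(184, Mul(Add(600, 1), 36)), 3327736) = Add(Mul(184, Mul(601, 36)), 3327736) = Add(Mul(184, 21636), 3327736) = Add(3981024, 3327736) = 7308760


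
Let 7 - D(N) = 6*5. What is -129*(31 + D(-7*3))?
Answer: -1032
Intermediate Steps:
D(N) = -23 (D(N) = 7 - 6*5 = 7 - 1*30 = 7 - 30 = -23)
-129*(31 + D(-7*3)) = -129*(31 - 23) = -129*8 = -1032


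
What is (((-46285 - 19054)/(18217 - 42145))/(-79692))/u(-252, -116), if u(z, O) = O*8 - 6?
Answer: 65339/1781016744384 ≈ 3.6686e-8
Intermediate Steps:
u(z, O) = -6 + 8*O (u(z, O) = 8*O - 6 = -6 + 8*O)
(((-46285 - 19054)/(18217 - 42145))/(-79692))/u(-252, -116) = (((-46285 - 19054)/(18217 - 42145))/(-79692))/(-6 + 8*(-116)) = (-65339/(-23928)*(-1/79692))/(-6 - 928) = (-65339*(-1/23928)*(-1/79692))/(-934) = ((65339/23928)*(-1/79692))*(-1/934) = -65339/1906870176*(-1/934) = 65339/1781016744384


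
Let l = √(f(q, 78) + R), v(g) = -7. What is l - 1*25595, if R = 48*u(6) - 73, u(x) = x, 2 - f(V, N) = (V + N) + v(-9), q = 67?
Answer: -25595 + √79 ≈ -25586.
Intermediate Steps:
f(V, N) = 9 - N - V (f(V, N) = 2 - ((V + N) - 7) = 2 - ((N + V) - 7) = 2 - (-7 + N + V) = 2 + (7 - N - V) = 9 - N - V)
R = 215 (R = 48*6 - 73 = 288 - 73 = 215)
l = √79 (l = √((9 - 1*78 - 1*67) + 215) = √((9 - 78 - 67) + 215) = √(-136 + 215) = √79 ≈ 8.8882)
l - 1*25595 = √79 - 1*25595 = √79 - 25595 = -25595 + √79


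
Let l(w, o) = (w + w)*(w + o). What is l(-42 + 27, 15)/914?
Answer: 0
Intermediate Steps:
l(w, o) = 2*w*(o + w) (l(w, o) = (2*w)*(o + w) = 2*w*(o + w))
l(-42 + 27, 15)/914 = (2*(-42 + 27)*(15 + (-42 + 27)))/914 = (2*(-15)*(15 - 15))*(1/914) = (2*(-15)*0)*(1/914) = 0*(1/914) = 0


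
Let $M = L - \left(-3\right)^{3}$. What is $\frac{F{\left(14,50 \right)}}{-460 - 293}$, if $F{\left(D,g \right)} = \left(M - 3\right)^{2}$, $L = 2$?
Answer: $- \frac{676}{753} \approx -0.89774$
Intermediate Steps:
$M = 29$ ($M = 2 - \left(-3\right)^{3} = 2 - -27 = 2 + 27 = 29$)
$F{\left(D,g \right)} = 676$ ($F{\left(D,g \right)} = \left(29 - 3\right)^{2} = 26^{2} = 676$)
$\frac{F{\left(14,50 \right)}}{-460 - 293} = \frac{676}{-460 - 293} = \frac{676}{-753} = 676 \left(- \frac{1}{753}\right) = - \frac{676}{753}$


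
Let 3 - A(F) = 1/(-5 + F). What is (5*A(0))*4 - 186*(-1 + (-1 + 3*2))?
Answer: -680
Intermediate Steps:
A(F) = 3 - 1/(-5 + F)
(5*A(0))*4 - 186*(-1 + (-1 + 3*2)) = (5*((-16 + 3*0)/(-5 + 0)))*4 - 186*(-1 + (-1 + 3*2)) = (5*((-16 + 0)/(-5)))*4 - 186*(-1 + (-1 + 6)) = (5*(-⅕*(-16)))*4 - 186*(-1 + 5) = (5*(16/5))*4 - 186*4 = 16*4 - 93*8 = 64 - 744 = -680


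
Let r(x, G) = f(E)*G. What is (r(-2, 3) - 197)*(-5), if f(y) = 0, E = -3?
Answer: 985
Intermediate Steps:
r(x, G) = 0 (r(x, G) = 0*G = 0)
(r(-2, 3) - 197)*(-5) = (0 - 197)*(-5) = -197*(-5) = 985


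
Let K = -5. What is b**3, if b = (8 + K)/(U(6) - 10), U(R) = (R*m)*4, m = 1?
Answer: 27/2744 ≈ 0.0098397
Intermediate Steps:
U(R) = 4*R (U(R) = (R*1)*4 = R*4 = 4*R)
b = 3/14 (b = (8 - 5)/(4*6 - 10) = 3/(24 - 10) = 3/14 ≈ 0.21429)
b**3 = (3/14)**3 = 27/2744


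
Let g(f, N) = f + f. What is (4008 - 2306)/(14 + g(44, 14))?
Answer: 851/51 ≈ 16.686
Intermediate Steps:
g(f, N) = 2*f
(4008 - 2306)/(14 + g(44, 14)) = (4008 - 2306)/(14 + 2*44) = 1702/(14 + 88) = 1702/102 = 1702*(1/102) = 851/51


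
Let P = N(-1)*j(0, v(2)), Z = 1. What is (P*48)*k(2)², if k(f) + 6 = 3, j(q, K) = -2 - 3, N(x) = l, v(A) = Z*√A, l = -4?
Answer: 8640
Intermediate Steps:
v(A) = √A (v(A) = 1*√A = √A)
N(x) = -4
j(q, K) = -5
P = 20 (P = -4*(-5) = 20)
k(f) = -3 (k(f) = -6 + 3 = -3)
(P*48)*k(2)² = (20*48)*(-3)² = 960*9 = 8640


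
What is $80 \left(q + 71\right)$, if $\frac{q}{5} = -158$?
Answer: $-57520$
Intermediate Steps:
$q = -790$ ($q = 5 \left(-158\right) = -790$)
$80 \left(q + 71\right) = 80 \left(-790 + 71\right) = 80 \left(-719\right) = -57520$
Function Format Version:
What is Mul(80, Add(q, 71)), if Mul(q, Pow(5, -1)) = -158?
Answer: -57520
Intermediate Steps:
q = -790 (q = Mul(5, -158) = -790)
Mul(80, Add(q, 71)) = Mul(80, Add(-790, 71)) = Mul(80, -719) = -57520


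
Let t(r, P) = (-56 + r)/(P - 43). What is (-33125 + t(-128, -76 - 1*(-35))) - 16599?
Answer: -1044158/21 ≈ -49722.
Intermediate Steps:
t(r, P) = (-56 + r)/(-43 + P)
(-33125 + t(-128, -76 - 1*(-35))) - 16599 = (-33125 + (-56 - 128)/(-43 + (-76 - 1*(-35)))) - 16599 = (-33125 - 184/(-43 + (-76 + 35))) - 16599 = (-33125 - 184/(-43 - 41)) - 16599 = (-33125 - 184/(-84)) - 16599 = (-33125 - 1/84*(-184)) - 16599 = (-33125 + 46/21) - 16599 = -695579/21 - 16599 = -1044158/21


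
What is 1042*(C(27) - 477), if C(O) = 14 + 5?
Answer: -477236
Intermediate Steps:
C(O) = 19
1042*(C(27) - 477) = 1042*(19 - 477) = 1042*(-458) = -477236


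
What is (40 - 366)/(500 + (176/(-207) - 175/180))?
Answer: -89976/137497 ≈ -0.65439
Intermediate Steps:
(40 - 366)/(500 + (176/(-207) - 175/180)) = -326/(500 + (176*(-1/207) - 175*1/180)) = -326/(500 + (-176/207 - 35/36)) = -326/(500 - 503/276) = -326/137497/276 = -326*276/137497 = -89976/137497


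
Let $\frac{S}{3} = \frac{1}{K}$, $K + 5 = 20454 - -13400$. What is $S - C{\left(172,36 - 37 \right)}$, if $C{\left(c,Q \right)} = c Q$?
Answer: $\frac{1940677}{11283} \approx 172.0$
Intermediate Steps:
$C{\left(c,Q \right)} = Q c$
$K = 33849$ ($K = -5 + \left(20454 - -13400\right) = -5 + \left(20454 + 13400\right) = -5 + 33854 = 33849$)
$S = \frac{1}{11283}$ ($S = \frac{3}{33849} = 3 \cdot \frac{1}{33849} = \frac{1}{11283} \approx 8.8629 \cdot 10^{-5}$)
$S - C{\left(172,36 - 37 \right)} = \frac{1}{11283} - \left(36 - 37\right) 172 = \frac{1}{11283} - \left(-1\right) 172 = \frac{1}{11283} - -172 = \frac{1}{11283} + 172 = \frac{1940677}{11283}$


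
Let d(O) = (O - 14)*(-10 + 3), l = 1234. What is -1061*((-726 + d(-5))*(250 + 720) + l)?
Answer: 608988536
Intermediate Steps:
d(O) = 98 - 7*O (d(O) = (-14 + O)*(-7) = 98 - 7*O)
-1061*((-726 + d(-5))*(250 + 720) + l) = -1061*((-726 + (98 - 7*(-5)))*(250 + 720) + 1234) = -1061*((-726 + (98 + 35))*970 + 1234) = -1061*((-726 + 133)*970 + 1234) = -1061*(-593*970 + 1234) = -1061*(-575210 + 1234) = -1061*(-573976) = 608988536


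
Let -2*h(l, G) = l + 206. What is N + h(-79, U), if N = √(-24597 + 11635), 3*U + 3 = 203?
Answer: -127/2 + I*√12962 ≈ -63.5 + 113.85*I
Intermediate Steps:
U = 200/3 (U = -1 + (⅓)*203 = -1 + 203/3 = 200/3 ≈ 66.667)
h(l, G) = -103 - l/2 (h(l, G) = -(l + 206)/2 = -(206 + l)/2 = -103 - l/2)
N = I*√12962 (N = √(-12962) = I*√12962 ≈ 113.85*I)
N + h(-79, U) = I*√12962 + (-103 - ½*(-79)) = I*√12962 + (-103 + 79/2) = I*√12962 - 127/2 = -127/2 + I*√12962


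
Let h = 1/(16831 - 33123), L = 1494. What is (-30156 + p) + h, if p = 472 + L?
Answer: -459271481/16292 ≈ -28190.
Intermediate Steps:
p = 1966 (p = 472 + 1494 = 1966)
h = -1/16292 (h = 1/(-16292) = -1/16292 ≈ -6.1380e-5)
(-30156 + p) + h = (-30156 + 1966) - 1/16292 = -28190 - 1/16292 = -459271481/16292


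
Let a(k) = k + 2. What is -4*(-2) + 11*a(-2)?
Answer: 8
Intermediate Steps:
a(k) = 2 + k
-4*(-2) + 11*a(-2) = -4*(-2) + 11*(2 - 2) = 8 + 11*0 = 8 + 0 = 8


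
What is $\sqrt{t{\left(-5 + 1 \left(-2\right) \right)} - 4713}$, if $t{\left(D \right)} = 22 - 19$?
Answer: $i \sqrt{4710} \approx 68.629 i$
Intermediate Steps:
$t{\left(D \right)} = 3$ ($t{\left(D \right)} = 22 - 19 = 3$)
$\sqrt{t{\left(-5 + 1 \left(-2\right) \right)} - 4713} = \sqrt{3 - 4713} = \sqrt{-4710} = i \sqrt{4710}$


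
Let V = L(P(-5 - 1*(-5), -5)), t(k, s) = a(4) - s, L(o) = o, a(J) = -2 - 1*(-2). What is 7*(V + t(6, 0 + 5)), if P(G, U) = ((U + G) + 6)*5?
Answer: 0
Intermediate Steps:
a(J) = 0 (a(J) = -2 + 2 = 0)
P(G, U) = 30 + 5*G + 5*U (P(G, U) = ((G + U) + 6)*5 = (6 + G + U)*5 = 30 + 5*G + 5*U)
t(k, s) = -s (t(k, s) = 0 - s = -s)
V = 5 (V = 30 + 5*(-5 - 1*(-5)) + 5*(-5) = 30 + 5*(-5 + 5) - 25 = 30 + 5*0 - 25 = 30 + 0 - 25 = 5)
7*(V + t(6, 0 + 5)) = 7*(5 - (0 + 5)) = 7*(5 - 1*5) = 7*(5 - 5) = 7*0 = 0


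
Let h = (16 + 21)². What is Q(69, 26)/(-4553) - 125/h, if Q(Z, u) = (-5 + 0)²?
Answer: -603350/6233057 ≈ -0.096798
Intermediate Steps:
h = 1369 (h = 37² = 1369)
Q(Z, u) = 25 (Q(Z, u) = (-5)² = 25)
Q(69, 26)/(-4553) - 125/h = 25/(-4553) - 125/1369 = 25*(-1/4553) - 125*1/1369 = -25/4553 - 125/1369 = -603350/6233057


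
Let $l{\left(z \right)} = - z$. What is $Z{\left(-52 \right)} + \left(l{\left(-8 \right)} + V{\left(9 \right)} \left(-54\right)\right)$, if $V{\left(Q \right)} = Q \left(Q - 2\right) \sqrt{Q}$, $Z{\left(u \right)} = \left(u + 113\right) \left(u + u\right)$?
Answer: $-16542$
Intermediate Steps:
$Z{\left(u \right)} = 2 u \left(113 + u\right)$ ($Z{\left(u \right)} = \left(113 + u\right) 2 u = 2 u \left(113 + u\right)$)
$V{\left(Q \right)} = Q^{\frac{3}{2}} \left(-2 + Q\right)$ ($V{\left(Q \right)} = Q \left(-2 + Q\right) \sqrt{Q} = Q^{\frac{3}{2}} \left(-2 + Q\right)$)
$Z{\left(-52 \right)} + \left(l{\left(-8 \right)} + V{\left(9 \right)} \left(-54\right)\right) = 2 \left(-52\right) \left(113 - 52\right) + \left(\left(-1\right) \left(-8\right) + 9^{\frac{3}{2}} \left(-2 + 9\right) \left(-54\right)\right) = 2 \left(-52\right) 61 + \left(8 + 27 \cdot 7 \left(-54\right)\right) = -6344 + \left(8 + 189 \left(-54\right)\right) = -6344 + \left(8 - 10206\right) = -6344 - 10198 = -16542$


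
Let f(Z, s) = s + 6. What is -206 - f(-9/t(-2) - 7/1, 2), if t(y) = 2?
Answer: -214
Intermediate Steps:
f(Z, s) = 6 + s
-206 - f(-9/t(-2) - 7/1, 2) = -206 - (6 + 2) = -206 - 1*8 = -206 - 8 = -214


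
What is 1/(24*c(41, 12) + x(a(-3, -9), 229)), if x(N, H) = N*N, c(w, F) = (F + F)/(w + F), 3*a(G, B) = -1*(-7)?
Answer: 477/7781 ≈ 0.061303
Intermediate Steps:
a(G, B) = 7/3 (a(G, B) = (-1*(-7))/3 = (⅓)*7 = 7/3)
c(w, F) = 2*F/(F + w) (c(w, F) = (2*F)/(F + w) = 2*F/(F + w))
x(N, H) = N²
1/(24*c(41, 12) + x(a(-3, -9), 229)) = 1/(24*(2*12/(12 + 41)) + (7/3)²) = 1/(24*(2*12/53) + 49/9) = 1/(24*(2*12*(1/53)) + 49/9) = 1/(24*(24/53) + 49/9) = 1/(576/53 + 49/9) = 1/(7781/477) = 477/7781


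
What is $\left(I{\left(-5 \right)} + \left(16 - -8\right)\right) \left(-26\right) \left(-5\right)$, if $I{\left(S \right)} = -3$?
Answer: $2730$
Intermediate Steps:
$\left(I{\left(-5 \right)} + \left(16 - -8\right)\right) \left(-26\right) \left(-5\right) = \left(-3 + \left(16 - -8\right)\right) \left(-26\right) \left(-5\right) = \left(-3 + \left(16 + 8\right)\right) \left(-26\right) \left(-5\right) = \left(-3 + 24\right) \left(-26\right) \left(-5\right) = 21 \left(-26\right) \left(-5\right) = \left(-546\right) \left(-5\right) = 2730$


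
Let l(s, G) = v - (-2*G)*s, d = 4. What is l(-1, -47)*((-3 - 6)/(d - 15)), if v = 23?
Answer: 1053/11 ≈ 95.727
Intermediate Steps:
l(s, G) = 23 + 2*G*s (l(s, G) = 23 - (-2*G)*s = 23 - (-2)*G*s = 23 + 2*G*s)
l(-1, -47)*((-3 - 6)/(d - 15)) = (23 + 2*(-47)*(-1))*((-3 - 6)/(4 - 15)) = (23 + 94)*(-9/(-11)) = 117*(-9*(-1/11)) = 117*(9/11) = 1053/11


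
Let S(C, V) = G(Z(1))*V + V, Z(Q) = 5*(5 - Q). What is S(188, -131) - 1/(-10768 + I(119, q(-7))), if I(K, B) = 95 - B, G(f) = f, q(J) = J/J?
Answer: -29364173/10674 ≈ -2751.0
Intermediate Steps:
q(J) = 1
Z(Q) = 25 - 5*Q
S(C, V) = 21*V (S(C, V) = (25 - 5*1)*V + V = (25 - 5)*V + V = 20*V + V = 21*V)
S(188, -131) - 1/(-10768 + I(119, q(-7))) = 21*(-131) - 1/(-10768 + (95 - 1*1)) = -2751 - 1/(-10768 + (95 - 1)) = -2751 - 1/(-10768 + 94) = -2751 - 1/(-10674) = -2751 - 1*(-1/10674) = -2751 + 1/10674 = -29364173/10674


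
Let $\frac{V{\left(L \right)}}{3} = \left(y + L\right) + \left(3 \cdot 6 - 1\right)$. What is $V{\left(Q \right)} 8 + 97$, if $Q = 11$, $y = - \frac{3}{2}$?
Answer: $733$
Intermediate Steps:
$y = - \frac{3}{2}$ ($y = \left(-3\right) \frac{1}{2} = - \frac{3}{2} \approx -1.5$)
$V{\left(L \right)} = \frac{93}{2} + 3 L$ ($V{\left(L \right)} = 3 \left(\left(- \frac{3}{2} + L\right) + \left(3 \cdot 6 - 1\right)\right) = 3 \left(\left(- \frac{3}{2} + L\right) + \left(18 - 1\right)\right) = 3 \left(\left(- \frac{3}{2} + L\right) + 17\right) = 3 \left(\frac{31}{2} + L\right) = \frac{93}{2} + 3 L$)
$V{\left(Q \right)} 8 + 97 = \left(\frac{93}{2} + 3 \cdot 11\right) 8 + 97 = \left(\frac{93}{2} + 33\right) 8 + 97 = \frac{159}{2} \cdot 8 + 97 = 636 + 97 = 733$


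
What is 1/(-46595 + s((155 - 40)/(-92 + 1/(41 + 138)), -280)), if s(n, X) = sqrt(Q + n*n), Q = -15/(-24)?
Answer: -20215676059128/941949425025919511 - 230538*sqrt(193704010)/4709747125129597555 ≈ -2.1462e-5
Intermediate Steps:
Q = 5/8 (Q = -15*(-1/24) = 5/8 ≈ 0.62500)
s(n, X) = sqrt(5/8 + n**2) (s(n, X) = sqrt(5/8 + n*n) = sqrt(5/8 + n**2))
1/(-46595 + s((155 - 40)/(-92 + 1/(41 + 138)), -280)) = 1/(-46595 + sqrt(10 + 16*((155 - 40)/(-92 + 1/(41 + 138)))**2)/4) = 1/(-46595 + sqrt(10 + 16*(115/(-92 + 1/179))**2)/4) = 1/(-46595 + sqrt(10 + 16*(115/(-16467/179))**2)/4) = 1/(-46595 + sqrt(10 + 16*(115*(-179/16467))**2)/4) = 1/(-46595 + sqrt(10 + 16*(-20585/16467)**2)/4) = 1/(-46595 + sqrt(10 + 16*(423742225/271162089))/4) = 1/(-46595 + sqrt(10 + 6779875600/271162089)/4) = 1/(-46595 + sqrt(9491496490/271162089)/4) = 1/(-46595 + (7*sqrt(193704010)/16467)/4) = 1/(-46595 + 7*sqrt(193704010)/65868)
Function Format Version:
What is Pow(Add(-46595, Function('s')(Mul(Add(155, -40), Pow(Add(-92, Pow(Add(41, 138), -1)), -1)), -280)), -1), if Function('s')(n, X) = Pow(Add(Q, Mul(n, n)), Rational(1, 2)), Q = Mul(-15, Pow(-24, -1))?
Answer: Add(Rational(-20215676059128, 941949425025919511), Mul(Rational(-230538, 4709747125129597555), Pow(193704010, Rational(1, 2)))) ≈ -2.1462e-5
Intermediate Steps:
Q = Rational(5, 8) (Q = Mul(-15, Rational(-1, 24)) = Rational(5, 8) ≈ 0.62500)
Function('s')(n, X) = Pow(Add(Rational(5, 8), Pow(n, 2)), Rational(1, 2)) (Function('s')(n, X) = Pow(Add(Rational(5, 8), Mul(n, n)), Rational(1, 2)) = Pow(Add(Rational(5, 8), Pow(n, 2)), Rational(1, 2)))
Pow(Add(-46595, Function('s')(Mul(Add(155, -40), Pow(Add(-92, Pow(Add(41, 138), -1)), -1)), -280)), -1) = Pow(Add(-46595, Mul(Rational(1, 4), Pow(Add(10, Mul(16, Pow(Mul(Add(155, -40), Pow(Add(-92, Pow(Add(41, 138), -1)), -1)), 2))), Rational(1, 2)))), -1) = Pow(Add(-46595, Mul(Rational(1, 4), Pow(Add(10, Mul(16, Pow(Mul(115, Pow(Add(-92, Pow(179, -1)), -1)), 2))), Rational(1, 2)))), -1) = Pow(Add(-46595, Mul(Rational(1, 4), Pow(Add(10, Mul(16, Pow(Mul(115, Pow(Add(-92, Rational(1, 179)), -1)), 2))), Rational(1, 2)))), -1) = Pow(Add(-46595, Mul(Rational(1, 4), Pow(Add(10, Mul(16, Pow(Mul(115, Pow(Rational(-16467, 179), -1)), 2))), Rational(1, 2)))), -1) = Pow(Add(-46595, Mul(Rational(1, 4), Pow(Add(10, Mul(16, Pow(Mul(115, Rational(-179, 16467)), 2))), Rational(1, 2)))), -1) = Pow(Add(-46595, Mul(Rational(1, 4), Pow(Add(10, Mul(16, Pow(Rational(-20585, 16467), 2))), Rational(1, 2)))), -1) = Pow(Add(-46595, Mul(Rational(1, 4), Pow(Add(10, Mul(16, Rational(423742225, 271162089))), Rational(1, 2)))), -1) = Pow(Add(-46595, Mul(Rational(1, 4), Pow(Add(10, Rational(6779875600, 271162089)), Rational(1, 2)))), -1) = Pow(Add(-46595, Mul(Rational(1, 4), Pow(Rational(9491496490, 271162089), Rational(1, 2)))), -1) = Pow(Add(-46595, Mul(Rational(1, 4), Mul(Rational(7, 16467), Pow(193704010, Rational(1, 2))))), -1) = Pow(Add(-46595, Mul(Rational(7, 65868), Pow(193704010, Rational(1, 2)))), -1)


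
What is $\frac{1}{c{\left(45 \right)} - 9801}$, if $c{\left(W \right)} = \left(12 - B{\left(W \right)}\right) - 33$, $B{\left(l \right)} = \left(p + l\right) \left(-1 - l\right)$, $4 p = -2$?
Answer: $- \frac{1}{7775} \approx -0.00012862$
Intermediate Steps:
$p = - \frac{1}{2}$ ($p = \frac{1}{4} \left(-2\right) = - \frac{1}{2} \approx -0.5$)
$B{\left(l \right)} = \left(-1 - l\right) \left(- \frac{1}{2} + l\right)$ ($B{\left(l \right)} = \left(- \frac{1}{2} + l\right) \left(-1 - l\right) = \left(-1 - l\right) \left(- \frac{1}{2} + l\right)$)
$c{\left(W \right)} = - \frac{43}{2} + W^{2} + \frac{W}{2}$ ($c{\left(W \right)} = \left(12 - \left(\frac{1}{2} - W^{2} - \frac{W}{2}\right)\right) - 33 = \left(12 + \left(- \frac{1}{2} + W^{2} + \frac{W}{2}\right)\right) - 33 = \left(\frac{23}{2} + W^{2} + \frac{W}{2}\right) - 33 = - \frac{43}{2} + W^{2} + \frac{W}{2}$)
$\frac{1}{c{\left(45 \right)} - 9801} = \frac{1}{\left(- \frac{43}{2} + 45^{2} + \frac{1}{2} \cdot 45\right) - 9801} = \frac{1}{\left(- \frac{43}{2} + 2025 + \frac{45}{2}\right) - 9801} = \frac{1}{2026 - 9801} = \frac{1}{-7775} = - \frac{1}{7775}$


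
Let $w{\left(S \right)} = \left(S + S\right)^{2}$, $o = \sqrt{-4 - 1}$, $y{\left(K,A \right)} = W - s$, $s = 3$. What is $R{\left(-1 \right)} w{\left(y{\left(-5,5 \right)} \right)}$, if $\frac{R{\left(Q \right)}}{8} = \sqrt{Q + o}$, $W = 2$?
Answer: $32 \sqrt{-1 + i \sqrt{5}} \approx 27.242 + 42.025 i$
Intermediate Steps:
$y{\left(K,A \right)} = -1$ ($y{\left(K,A \right)} = 2 - 3 = -1$)
$o = i \sqrt{5}$ ($o = \sqrt{-5} = i \sqrt{5} \approx 2.2361 i$)
$R{\left(Q \right)} = 8 \sqrt{Q + i \sqrt{5}}$
$w{\left(S \right)} = 4 S^{2}$ ($w{\left(S \right)} = \left(2 S\right)^{2} = 4 S^{2}$)
$R{\left(-1 \right)} w{\left(y{\left(-5,5 \right)} \right)} = 8 \sqrt{-1 + i \sqrt{5}} \cdot 4 \left(-1\right)^{2} = 8 \sqrt{-1 + i \sqrt{5}} \cdot 4 \cdot 1 = 8 \sqrt{-1 + i \sqrt{5}} \cdot 4 = 32 \sqrt{-1 + i \sqrt{5}}$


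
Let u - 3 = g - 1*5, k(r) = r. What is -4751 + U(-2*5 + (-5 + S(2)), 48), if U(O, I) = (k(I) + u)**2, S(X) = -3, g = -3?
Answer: -2902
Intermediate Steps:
u = -5 (u = 3 + (-3 - 1*5) = 3 + (-3 - 5) = 3 - 8 = -5)
U(O, I) = (-5 + I)**2 (U(O, I) = (I - 5)**2 = (-5 + I)**2)
-4751 + U(-2*5 + (-5 + S(2)), 48) = -4751 + (-5 + 48)**2 = -4751 + 43**2 = -4751 + 1849 = -2902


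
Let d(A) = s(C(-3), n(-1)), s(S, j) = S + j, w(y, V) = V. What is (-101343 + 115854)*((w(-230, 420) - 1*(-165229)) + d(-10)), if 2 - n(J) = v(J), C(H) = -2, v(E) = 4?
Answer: 2403674595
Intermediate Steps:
n(J) = -2 (n(J) = 2 - 1*4 = 2 - 4 = -2)
d(A) = -4 (d(A) = -2 - 2 = -4)
(-101343 + 115854)*((w(-230, 420) - 1*(-165229)) + d(-10)) = (-101343 + 115854)*((420 - 1*(-165229)) - 4) = 14511*((420 + 165229) - 4) = 14511*(165649 - 4) = 14511*165645 = 2403674595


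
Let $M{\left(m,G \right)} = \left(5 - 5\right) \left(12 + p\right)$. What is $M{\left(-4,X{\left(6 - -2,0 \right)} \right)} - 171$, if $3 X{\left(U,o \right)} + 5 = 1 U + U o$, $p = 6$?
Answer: $-171$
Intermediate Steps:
$X{\left(U,o \right)} = - \frac{5}{3} + \frac{U}{3} + \frac{U o}{3}$ ($X{\left(U,o \right)} = - \frac{5}{3} + \frac{1 U + U o}{3} = - \frac{5}{3} + \frac{U + U o}{3} = - \frac{5}{3} + \left(\frac{U}{3} + \frac{U o}{3}\right) = - \frac{5}{3} + \frac{U}{3} + \frac{U o}{3}$)
$M{\left(m,G \right)} = 0$ ($M{\left(m,G \right)} = \left(5 - 5\right) \left(12 + 6\right) = 0 \cdot 18 = 0$)
$M{\left(-4,X{\left(6 - -2,0 \right)} \right)} - 171 = 0 - 171 = -171$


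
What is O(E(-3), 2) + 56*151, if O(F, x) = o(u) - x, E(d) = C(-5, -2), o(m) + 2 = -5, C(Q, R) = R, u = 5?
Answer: 8447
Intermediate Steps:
o(m) = -7 (o(m) = -2 - 5 = -7)
E(d) = -2
O(F, x) = -7 - x
O(E(-3), 2) + 56*151 = (-7 - 1*2) + 56*151 = (-7 - 2) + 8456 = -9 + 8456 = 8447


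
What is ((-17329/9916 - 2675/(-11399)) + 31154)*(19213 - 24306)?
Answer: -17933690591691545/113032484 ≈ -1.5866e+8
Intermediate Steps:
((-17329/9916 - 2675/(-11399)) + 31154)*(19213 - 24306) = ((-17329*1/9916 - 2675*(-1/11399)) + 31154)*(-5093) = ((-17329/9916 + 2675/11399) + 31154)*(-5093) = (-171007971/113032484 + 31154)*(-5093) = (3521242998565/113032484)*(-5093) = -17933690591691545/113032484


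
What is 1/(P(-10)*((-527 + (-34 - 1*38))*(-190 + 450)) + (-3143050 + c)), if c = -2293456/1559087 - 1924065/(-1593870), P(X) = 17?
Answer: -165665466446/959307463678600051 ≈ -1.7269e-7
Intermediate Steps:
c = -43712399071/165665466446 (c = -2293456*1/1559087 - 1924065*(-1/1593870) = -2293456/1559087 + 128271/106258 = -43712399071/165665466446 ≈ -0.26386)
1/(P(-10)*((-527 + (-34 - 1*38))*(-190 + 450)) + (-3143050 + c)) = 1/(17*((-527 + (-34 - 1*38))*(-190 + 450)) + (-3143050 - 43712399071/165665466446)) = 1/(17*((-527 + (-34 - 38))*260) - 520694888025499371/165665466446) = 1/(17*((-527 - 72)*260) - 520694888025499371/165665466446) = 1/(17*(-599*260) - 520694888025499371/165665466446) = 1/(17*(-155740) - 520694888025499371/165665466446) = 1/(-2647580 - 520694888025499371/165665466446) = 1/(-959307463678600051/165665466446) = -165665466446/959307463678600051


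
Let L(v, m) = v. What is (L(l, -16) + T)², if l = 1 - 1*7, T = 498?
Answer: 242064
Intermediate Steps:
l = -6 (l = 1 - 7 = -6)
(L(l, -16) + T)² = (-6 + 498)² = 492² = 242064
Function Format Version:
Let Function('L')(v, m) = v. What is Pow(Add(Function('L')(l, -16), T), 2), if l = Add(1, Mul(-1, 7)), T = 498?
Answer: 242064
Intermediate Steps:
l = -6 (l = Add(1, -7) = -6)
Pow(Add(Function('L')(l, -16), T), 2) = Pow(Add(-6, 498), 2) = Pow(492, 2) = 242064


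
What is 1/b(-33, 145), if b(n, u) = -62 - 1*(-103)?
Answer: 1/41 ≈ 0.024390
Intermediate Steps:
b(n, u) = 41 (b(n, u) = -62 + 103 = 41)
1/b(-33, 145) = 1/41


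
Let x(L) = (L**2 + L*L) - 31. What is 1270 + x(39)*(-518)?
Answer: -1558428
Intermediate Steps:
x(L) = -31 + 2*L**2 (x(L) = (L**2 + L**2) - 31 = 2*L**2 - 31 = -31 + 2*L**2)
1270 + x(39)*(-518) = 1270 + (-31 + 2*39**2)*(-518) = 1270 + (-31 + 2*1521)*(-518) = 1270 + (-31 + 3042)*(-518) = 1270 + 3011*(-518) = 1270 - 1559698 = -1558428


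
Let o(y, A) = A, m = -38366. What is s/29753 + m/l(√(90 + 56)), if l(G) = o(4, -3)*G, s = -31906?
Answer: -31906/29753 + 19183*√146/219 ≈ 1057.3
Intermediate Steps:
l(G) = -3*G
s/29753 + m/l(√(90 + 56)) = -31906/29753 - 38366*(-1/(3*√(90 + 56))) = -31906*1/29753 - 38366*(-√146/438) = -31906/29753 - (-19183)*√146/219 = -31906/29753 + 19183*√146/219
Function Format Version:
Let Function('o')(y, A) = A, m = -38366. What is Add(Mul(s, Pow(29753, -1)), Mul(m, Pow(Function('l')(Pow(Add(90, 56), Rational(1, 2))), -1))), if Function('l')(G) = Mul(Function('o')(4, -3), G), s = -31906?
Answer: Add(Rational(-31906, 29753), Mul(Rational(19183, 219), Pow(146, Rational(1, 2)))) ≈ 1057.3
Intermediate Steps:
Function('l')(G) = Mul(-3, G)
Add(Mul(s, Pow(29753, -1)), Mul(m, Pow(Function('l')(Pow(Add(90, 56), Rational(1, 2))), -1))) = Add(Mul(-31906, Pow(29753, -1)), Mul(-38366, Pow(Mul(-3, Pow(Add(90, 56), Rational(1, 2))), -1))) = Add(Mul(-31906, Rational(1, 29753)), Mul(-38366, Pow(Mul(-3, Pow(146, Rational(1, 2))), -1))) = Add(Rational(-31906, 29753), Mul(-38366, Mul(Rational(-1, 438), Pow(146, Rational(1, 2))))) = Add(Rational(-31906, 29753), Mul(Rational(19183, 219), Pow(146, Rational(1, 2))))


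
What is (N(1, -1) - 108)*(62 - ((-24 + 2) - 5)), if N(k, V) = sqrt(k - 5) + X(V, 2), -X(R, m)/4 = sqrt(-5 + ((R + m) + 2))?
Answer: -9612 + 178*I - 356*I*sqrt(2) ≈ -9612.0 - 325.46*I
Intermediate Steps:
X(R, m) = -4*sqrt(-3 + R + m) (X(R, m) = -4*sqrt(-5 + ((R + m) + 2)) = -4*sqrt(-5 + (2 + R + m)) = -4*sqrt(-3 + R + m))
N(k, V) = sqrt(-5 + k) - 4*sqrt(-1 + V) (N(k, V) = sqrt(k - 5) - 4*sqrt(-3 + V + 2) = sqrt(-5 + k) - 4*sqrt(-1 + V))
(N(1, -1) - 108)*(62 - ((-24 + 2) - 5)) = ((sqrt(-5 + 1) - 4*sqrt(-1 - 1)) - 108)*(62 - ((-24 + 2) - 5)) = ((sqrt(-4) - 4*I*sqrt(2)) - 108)*(62 - (-22 - 5)) = ((2*I - 4*I*sqrt(2)) - 108)*(62 - 1*(-27)) = ((2*I - 4*I*sqrt(2)) - 108)*(62 + 27) = (-108 + 2*I - 4*I*sqrt(2))*89 = -9612 + 178*I - 356*I*sqrt(2)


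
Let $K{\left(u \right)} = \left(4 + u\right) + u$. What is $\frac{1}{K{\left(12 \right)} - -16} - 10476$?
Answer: $- \frac{460943}{44} \approx -10476.0$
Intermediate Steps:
$K{\left(u \right)} = 4 + 2 u$
$\frac{1}{K{\left(12 \right)} - -16} - 10476 = \frac{1}{\left(4 + 2 \cdot 12\right) - -16} - 10476 = \frac{1}{\left(4 + 24\right) + 16} - 10476 = \frac{1}{28 + 16} - 10476 = \frac{1}{44} - 10476 = - \frac{460943}{44}$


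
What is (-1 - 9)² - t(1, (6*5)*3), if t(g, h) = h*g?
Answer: 10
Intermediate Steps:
t(g, h) = g*h
(-1 - 9)² - t(1, (6*5)*3) = (-1 - 9)² - (6*5)*3 = (-10)² - 30*3 = 100 - 90 = 10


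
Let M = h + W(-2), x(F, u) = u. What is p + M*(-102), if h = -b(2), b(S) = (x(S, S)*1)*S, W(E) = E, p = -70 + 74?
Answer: 616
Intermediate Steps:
p = 4
b(S) = S² (b(S) = (S*1)*S = S*S = S²)
h = -4 (h = -1*2² = -1*4 = -4)
M = -6 (M = -4 - 2 = -6)
p + M*(-102) = 4 - 6*(-102) = 4 + 612 = 616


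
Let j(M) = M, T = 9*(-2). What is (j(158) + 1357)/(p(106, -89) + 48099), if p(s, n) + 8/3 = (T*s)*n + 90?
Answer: 909/130799 ≈ 0.0069496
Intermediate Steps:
T = -18
p(s, n) = 262/3 - 18*n*s (p(s, n) = -8/3 + ((-18*s)*n + 90) = -8/3 + (-18*n*s + 90) = -8/3 + (90 - 18*n*s) = 262/3 - 18*n*s)
(j(158) + 1357)/(p(106, -89) + 48099) = (158 + 1357)/((262/3 - 18*(-89)*106) + 48099) = 1515/((262/3 + 169812) + 48099) = 1515/(509698/3 + 48099) = 1515/(653995/3) = 1515*(3/653995) = 909/130799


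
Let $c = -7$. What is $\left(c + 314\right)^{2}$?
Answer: $94249$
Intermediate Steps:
$\left(c + 314\right)^{2} = \left(-7 + 314\right)^{2} = 307^{2} = 94249$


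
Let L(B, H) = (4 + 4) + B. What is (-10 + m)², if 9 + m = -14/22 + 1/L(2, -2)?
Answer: 4618201/12100 ≈ 381.67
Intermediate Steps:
L(B, H) = 8 + B
m = -1049/110 (m = -9 + (-14/22 + 1/(8 + 2)) = -9 + (-14*1/22 + 1/10) = -9 + (-7/11 + 1*(⅒)) = -9 + (-7/11 + ⅒) = -9 - 59/110 = -1049/110 ≈ -9.5364)
(-10 + m)² = (-10 - 1049/110)² = (-2149/110)² = 4618201/12100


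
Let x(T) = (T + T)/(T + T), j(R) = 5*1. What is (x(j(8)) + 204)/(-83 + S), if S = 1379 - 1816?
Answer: -41/104 ≈ -0.39423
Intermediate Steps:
j(R) = 5
x(T) = 1 (x(T) = (2*T)/((2*T)) = (2*T)*(1/(2*T)) = 1)
S = -437
(x(j(8)) + 204)/(-83 + S) = (1 + 204)/(-83 - 437) = 205/(-520) = 205*(-1/520) = -41/104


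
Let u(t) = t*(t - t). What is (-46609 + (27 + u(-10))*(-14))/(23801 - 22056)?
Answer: -46987/1745 ≈ -26.927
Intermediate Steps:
u(t) = 0 (u(t) = t*0 = 0)
(-46609 + (27 + u(-10))*(-14))/(23801 - 22056) = (-46609 + (27 + 0)*(-14))/(23801 - 22056) = (-46609 + 27*(-14))/1745 = (-46609 - 378)*(1/1745) = -46987*1/1745 = -46987/1745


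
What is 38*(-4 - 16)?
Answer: -760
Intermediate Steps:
38*(-4 - 16) = 38*(-20) = -760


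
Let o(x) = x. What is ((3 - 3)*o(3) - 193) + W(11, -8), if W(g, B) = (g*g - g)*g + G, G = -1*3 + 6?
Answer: 1020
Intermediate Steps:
G = 3 (G = -3 + 6 = 3)
W(g, B) = 3 + g*(g² - g) (W(g, B) = (g*g - g)*g + 3 = (g² - g)*g + 3 = g*(g² - g) + 3 = 3 + g*(g² - g))
((3 - 3)*o(3) - 193) + W(11, -8) = ((3 - 3)*3 - 193) + (3 + 11³ - 1*11²) = (0*3 - 193) + (3 + 1331 - 1*121) = (0 - 193) + (3 + 1331 - 121) = -193 + 1213 = 1020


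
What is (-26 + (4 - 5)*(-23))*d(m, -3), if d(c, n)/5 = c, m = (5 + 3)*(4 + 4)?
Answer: -960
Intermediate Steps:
m = 64 (m = 8*8 = 64)
d(c, n) = 5*c
(-26 + (4 - 5)*(-23))*d(m, -3) = (-26 + (4 - 5)*(-23))*(5*64) = (-26 - 1*(-23))*320 = (-26 + 23)*320 = -3*320 = -960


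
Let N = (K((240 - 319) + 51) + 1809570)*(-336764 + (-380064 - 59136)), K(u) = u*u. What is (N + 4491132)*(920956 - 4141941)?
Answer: 4524727122763802140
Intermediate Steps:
K(u) = u²
N = -1404769531256 (N = (((240 - 319) + 51)² + 1809570)*(-336764 + (-380064 - 59136)) = ((-79 + 51)² + 1809570)*(-336764 - 439200) = ((-28)² + 1809570)*(-775964) = (784 + 1809570)*(-775964) = 1810354*(-775964) = -1404769531256)
(N + 4491132)*(920956 - 4141941) = (-1404769531256 + 4491132)*(920956 - 4141941) = -1404765040124*(-3220985) = 4524727122763802140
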